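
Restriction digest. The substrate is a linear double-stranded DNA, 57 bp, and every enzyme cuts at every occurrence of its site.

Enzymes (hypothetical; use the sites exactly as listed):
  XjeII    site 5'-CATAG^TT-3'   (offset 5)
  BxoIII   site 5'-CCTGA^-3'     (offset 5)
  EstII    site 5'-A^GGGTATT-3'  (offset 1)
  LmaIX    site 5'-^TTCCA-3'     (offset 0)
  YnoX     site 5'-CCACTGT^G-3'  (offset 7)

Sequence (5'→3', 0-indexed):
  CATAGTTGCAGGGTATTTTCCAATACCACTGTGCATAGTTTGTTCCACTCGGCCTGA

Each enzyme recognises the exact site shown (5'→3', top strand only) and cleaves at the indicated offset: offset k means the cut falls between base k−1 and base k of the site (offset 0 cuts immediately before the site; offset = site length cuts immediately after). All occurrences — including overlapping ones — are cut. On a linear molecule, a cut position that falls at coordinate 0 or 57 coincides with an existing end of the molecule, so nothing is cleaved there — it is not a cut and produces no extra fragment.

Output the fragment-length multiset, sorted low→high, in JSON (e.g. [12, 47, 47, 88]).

[4,5,5,6,7,15,15]

Scan for sites:
  XjeII (CATAGTT, off=5): starts [0, 33] → cuts [5, 38]
  BxoIII (CCTGA, off=5): starts [52] → cuts [] (position 57 is a terminus of the linear molecule — no cut)
  EstII (AGGGTATT, off=1): starts [9] → cuts [10]
  LmaIX (TTCCA, off=0): starts [17, 42] → cuts [17, 42]
  YnoX (CCACTGTG, off=7): starts [25] → cuts [32]

All cut coordinates (distinct, sorted): [5, 10, 17, 32, 38, 42]

Fragment lengths:
  [0,5): 5 bp
  [5,10): 5 bp
  [10,17): 7 bp
  [17,32): 15 bp
  [32,38): 6 bp
  [38,42): 4 bp
  [42,57): 15 bp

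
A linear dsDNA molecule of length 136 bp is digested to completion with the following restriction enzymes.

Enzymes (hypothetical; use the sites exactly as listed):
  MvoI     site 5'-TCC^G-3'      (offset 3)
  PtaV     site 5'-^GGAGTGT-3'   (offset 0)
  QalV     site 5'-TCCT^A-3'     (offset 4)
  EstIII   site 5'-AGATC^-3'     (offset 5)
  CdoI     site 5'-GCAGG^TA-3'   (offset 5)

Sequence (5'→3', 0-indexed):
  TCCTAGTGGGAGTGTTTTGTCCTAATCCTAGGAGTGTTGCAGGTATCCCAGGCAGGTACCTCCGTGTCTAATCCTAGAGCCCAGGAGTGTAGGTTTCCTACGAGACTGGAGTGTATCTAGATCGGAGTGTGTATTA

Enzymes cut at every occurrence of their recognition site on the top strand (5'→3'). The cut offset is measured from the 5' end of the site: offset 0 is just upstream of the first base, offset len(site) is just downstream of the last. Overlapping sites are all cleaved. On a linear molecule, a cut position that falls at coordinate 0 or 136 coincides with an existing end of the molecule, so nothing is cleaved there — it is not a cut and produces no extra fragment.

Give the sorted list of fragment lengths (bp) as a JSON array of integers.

Site scan:
  MvoI (TCCG, off=3): starts [60] → cuts [63]
  PtaV (GGAGTGT, off=0): starts [8, 30, 83, 107, 123] → cuts [8, 30, 83, 107, 123]
  QalV (TCCTA, off=4): starts [0, 19, 25, 71, 95] → cuts [4, 23, 29, 75, 99]
  EstIII (AGATC, off=5): starts [118] → cuts [123]
  CdoI (GCAGGTA, off=5): starts [38, 51] → cuts [43, 56]

All cut coordinates (distinct, sorted): [4, 8, 23, 29, 30, 43, 56, 63, 75, 83, 99, 107, 123]

Fragment lengths:
  [0,4): 4 bp
  [4,8): 4 bp
  [8,23): 15 bp
  [23,29): 6 bp
  [29,30): 1 bp
  [30,43): 13 bp
  [43,56): 13 bp
  [56,63): 7 bp
  [63,75): 12 bp
  [75,83): 8 bp
  [83,99): 16 bp
  [99,107): 8 bp
  [107,123): 16 bp
  [123,136): 13 bp

[1,4,4,6,7,8,8,12,13,13,13,15,16,16]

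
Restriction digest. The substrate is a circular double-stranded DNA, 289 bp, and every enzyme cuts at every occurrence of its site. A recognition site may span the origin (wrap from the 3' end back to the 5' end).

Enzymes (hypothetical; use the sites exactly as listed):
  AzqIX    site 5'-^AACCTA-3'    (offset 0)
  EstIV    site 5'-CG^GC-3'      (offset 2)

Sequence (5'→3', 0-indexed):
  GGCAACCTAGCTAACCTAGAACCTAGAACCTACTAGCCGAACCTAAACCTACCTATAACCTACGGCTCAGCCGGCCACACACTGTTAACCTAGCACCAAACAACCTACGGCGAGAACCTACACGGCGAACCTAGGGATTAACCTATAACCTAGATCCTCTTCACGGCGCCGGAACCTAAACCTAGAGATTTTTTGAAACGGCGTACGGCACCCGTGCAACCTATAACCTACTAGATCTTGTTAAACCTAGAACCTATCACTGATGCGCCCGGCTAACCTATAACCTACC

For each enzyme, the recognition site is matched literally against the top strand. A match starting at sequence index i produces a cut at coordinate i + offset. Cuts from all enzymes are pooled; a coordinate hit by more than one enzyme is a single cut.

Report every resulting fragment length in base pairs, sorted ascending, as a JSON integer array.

[2,3,3,5,6,6,7,7,7,7,7,7,7,7,8,8,9,9,9,10,10,11,12,13,13,15,19,19,21,22]

Site scan:
  AzqIX AACCTA/0: at [3, 12, 19, 26, 39, 45, 56, 86, 101, 114, 127, 139, 146, 172, 178, 217, 224, 243, 250, 274, 281] ⇒ [3, 12, 19, 26, 39, 45, 56, 86, 101, 114, 127, 139, 146, 172, 178, 217, 224, 243, 250, 274, 281]
  EstIV CGGC/2: at [62, 71, 107, 122, 163, 198, 205, 269, 288] ⇒ [1, 64, 73, 109, 124, 165, 200, 207, 271]

Pooled cuts: [1, 3, 12, 19, 26, 39, 45, 56, 64, 73, 86, 101, 109, 114, 124, 127, 139, 146, 165, 172, 178, 200, 207, 217, 224, 243, 250, 271, 274, 281]

Fragments:
  1→3: 2 bp
  3→12: 9 bp
  12→19: 7 bp
  19→26: 7 bp
  26→39: 13 bp
  39→45: 6 bp
  45→56: 11 bp
  56→64: 8 bp
  64→73: 9 bp
  73→86: 13 bp
  86→101: 15 bp
  101→109: 8 bp
  109→114: 5 bp
  114→124: 10 bp
  124→127: 3 bp
  127→139: 12 bp
  139→146: 7 bp
  146→165: 19 bp
  165→172: 7 bp
  172→178: 6 bp
  178→200: 22 bp
  200→207: 7 bp
  207→217: 10 bp
  217→224: 7 bp
  224→243: 19 bp
  243→250: 7 bp
  250→271: 21 bp
  271→274: 3 bp
  274→281: 7 bp
  281→1 (wrap): 289-281+1 = 9 bp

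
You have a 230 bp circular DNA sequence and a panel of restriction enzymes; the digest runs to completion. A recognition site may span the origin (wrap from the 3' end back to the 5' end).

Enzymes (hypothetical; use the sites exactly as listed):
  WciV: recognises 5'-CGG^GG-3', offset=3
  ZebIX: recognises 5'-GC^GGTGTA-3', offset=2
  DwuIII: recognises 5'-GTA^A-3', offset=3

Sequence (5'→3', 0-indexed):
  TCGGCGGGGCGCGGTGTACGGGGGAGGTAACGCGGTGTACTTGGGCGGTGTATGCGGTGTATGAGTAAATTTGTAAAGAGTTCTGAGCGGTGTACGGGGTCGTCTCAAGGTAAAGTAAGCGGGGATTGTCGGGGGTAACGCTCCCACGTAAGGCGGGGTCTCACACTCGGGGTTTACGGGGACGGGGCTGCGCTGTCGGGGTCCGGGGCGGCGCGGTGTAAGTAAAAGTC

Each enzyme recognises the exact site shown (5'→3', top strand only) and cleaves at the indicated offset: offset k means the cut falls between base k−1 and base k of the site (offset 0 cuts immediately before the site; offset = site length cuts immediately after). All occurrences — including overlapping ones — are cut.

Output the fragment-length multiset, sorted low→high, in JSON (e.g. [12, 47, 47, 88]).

Site scan:
  WciV (CGGGG, off=3): starts [4, 18, 94, 119, 129, 153, 167, 176, 182, 196, 203] → cuts [7, 21, 97, 122, 132, 156, 170, 179, 185, 199, 206]
  ZebIX (GCGGTGTA, off=2): starts [10, 31, 44, 53, 86, 212] → cuts [12, 33, 46, 55, 88, 214]
  DwuIII (GTAA, off=3): starts [26, 64, 72, 109, 114, 134, 147, 217, 221] → cuts [29, 67, 75, 112, 117, 137, 150, 220, 224]

Pooled cuts: [7, 12, 21, 29, 33, 46, 55, 67, 75, 88, 97, 112, 117, 122, 132, 137, 150, 156, 170, 179, 185, 199, 206, 214, 220, 224]

Fragments:
  7→12: 5 bp
  12→21: 9 bp
  21→29: 8 bp
  29→33: 4 bp
  33→46: 13 bp
  46→55: 9 bp
  55→67: 12 bp
  67→75: 8 bp
  75→88: 13 bp
  88→97: 9 bp
  97→112: 15 bp
  112→117: 5 bp
  117→122: 5 bp
  122→132: 10 bp
  132→137: 5 bp
  137→150: 13 bp
  150→156: 6 bp
  156→170: 14 bp
  170→179: 9 bp
  179→185: 6 bp
  185→199: 14 bp
  199→206: 7 bp
  206→214: 8 bp
  214→220: 6 bp
  220→224: 4 bp
  224→7 (wrap): 230-224+7 = 13 bp

[4,4,5,5,5,5,6,6,6,7,8,8,8,9,9,9,9,10,12,13,13,13,13,14,14,15]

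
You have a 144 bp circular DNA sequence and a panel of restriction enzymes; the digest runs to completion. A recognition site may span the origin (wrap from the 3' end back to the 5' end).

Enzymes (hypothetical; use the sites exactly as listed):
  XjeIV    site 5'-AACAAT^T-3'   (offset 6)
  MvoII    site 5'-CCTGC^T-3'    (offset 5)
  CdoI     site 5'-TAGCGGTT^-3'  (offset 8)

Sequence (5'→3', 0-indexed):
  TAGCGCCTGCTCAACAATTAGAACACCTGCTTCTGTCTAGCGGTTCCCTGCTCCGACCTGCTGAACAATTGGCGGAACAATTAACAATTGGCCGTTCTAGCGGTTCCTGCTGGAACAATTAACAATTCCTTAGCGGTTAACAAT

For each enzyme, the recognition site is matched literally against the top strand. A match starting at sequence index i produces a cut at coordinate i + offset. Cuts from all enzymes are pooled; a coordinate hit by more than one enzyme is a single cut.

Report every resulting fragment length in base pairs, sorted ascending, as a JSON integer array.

Per-enzyme occurrences:
  XjeIV AACAATT/6: at [12, 63, 75, 82, 113, 120, 138] ⇒ [0, 18, 69, 81, 88, 119, 126]
  MvoII CCTGCT/5: at [5, 25, 46, 56, 105] ⇒ [10, 30, 51, 61, 110]
  CdoI TAGCGGTT/8: at [37, 97, 130] ⇒ [45, 105, 138]

Pooled cuts: [0, 10, 18, 30, 45, 51, 61, 69, 81, 88, 105, 110, 119, 126, 138]

Fragment lengths:
  0→10: 10 bp
  10→18: 8 bp
  18→30: 12 bp
  30→45: 15 bp
  45→51: 6 bp
  51→61: 10 bp
  61→69: 8 bp
  69→81: 12 bp
  81→88: 7 bp
  88→105: 17 bp
  105→110: 5 bp
  110→119: 9 bp
  119→126: 7 bp
  126→138: 12 bp
  138→0 (wrap): 144-138+0 = 6 bp

[5,6,6,7,7,8,8,9,10,10,12,12,12,15,17]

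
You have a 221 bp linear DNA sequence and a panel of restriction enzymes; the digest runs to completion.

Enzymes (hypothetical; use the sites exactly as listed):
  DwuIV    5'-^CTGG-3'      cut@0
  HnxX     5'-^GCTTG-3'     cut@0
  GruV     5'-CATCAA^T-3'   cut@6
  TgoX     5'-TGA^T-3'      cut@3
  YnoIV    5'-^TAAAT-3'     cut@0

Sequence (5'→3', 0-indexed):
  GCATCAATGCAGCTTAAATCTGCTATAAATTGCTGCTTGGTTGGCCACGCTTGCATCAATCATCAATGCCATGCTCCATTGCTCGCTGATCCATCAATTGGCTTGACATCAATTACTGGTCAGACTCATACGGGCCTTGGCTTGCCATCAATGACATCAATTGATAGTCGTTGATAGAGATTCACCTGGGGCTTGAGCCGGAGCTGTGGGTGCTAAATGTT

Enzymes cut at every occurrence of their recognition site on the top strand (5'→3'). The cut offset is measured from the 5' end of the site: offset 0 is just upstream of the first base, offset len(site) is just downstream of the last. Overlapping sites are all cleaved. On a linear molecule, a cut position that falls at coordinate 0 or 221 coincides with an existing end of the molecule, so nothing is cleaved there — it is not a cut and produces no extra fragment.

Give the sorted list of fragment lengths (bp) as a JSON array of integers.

Scan for sites:
  DwuIV (CTGG, off=0): starts [115, 185] → cuts [115, 185]
  HnxX (GCTTG, off=0): starts [34, 48, 100, 139, 190] → cuts [34, 48, 100, 139, 190]
  GruV (CATCAAT, off=6): starts [1, 53, 60, 91, 106, 145, 154] → cuts [7, 59, 66, 97, 112, 151, 160]
  TgoX (TGAT, off=3): starts [86, 161, 171] → cuts [89, 164, 174]
  YnoIV (TAAAT, off=0): starts [14, 25, 213] → cuts [14, 25, 213]

Pooled cuts: [7, 14, 25, 34, 48, 59, 66, 89, 97, 100, 112, 115, 139, 151, 160, 164, 174, 185, 190, 213]

Fragments:
  [0,7): 7 bp
  [7,14): 7 bp
  [14,25): 11 bp
  [25,34): 9 bp
  [34,48): 14 bp
  [48,59): 11 bp
  [59,66): 7 bp
  [66,89): 23 bp
  [89,97): 8 bp
  [97,100): 3 bp
  [100,112): 12 bp
  [112,115): 3 bp
  [115,139): 24 bp
  [139,151): 12 bp
  [151,160): 9 bp
  [160,164): 4 bp
  [164,174): 10 bp
  [174,185): 11 bp
  [185,190): 5 bp
  [190,213): 23 bp
  [213,221): 8 bp

[3,3,4,5,7,7,7,8,8,9,9,10,11,11,11,12,12,14,23,23,24]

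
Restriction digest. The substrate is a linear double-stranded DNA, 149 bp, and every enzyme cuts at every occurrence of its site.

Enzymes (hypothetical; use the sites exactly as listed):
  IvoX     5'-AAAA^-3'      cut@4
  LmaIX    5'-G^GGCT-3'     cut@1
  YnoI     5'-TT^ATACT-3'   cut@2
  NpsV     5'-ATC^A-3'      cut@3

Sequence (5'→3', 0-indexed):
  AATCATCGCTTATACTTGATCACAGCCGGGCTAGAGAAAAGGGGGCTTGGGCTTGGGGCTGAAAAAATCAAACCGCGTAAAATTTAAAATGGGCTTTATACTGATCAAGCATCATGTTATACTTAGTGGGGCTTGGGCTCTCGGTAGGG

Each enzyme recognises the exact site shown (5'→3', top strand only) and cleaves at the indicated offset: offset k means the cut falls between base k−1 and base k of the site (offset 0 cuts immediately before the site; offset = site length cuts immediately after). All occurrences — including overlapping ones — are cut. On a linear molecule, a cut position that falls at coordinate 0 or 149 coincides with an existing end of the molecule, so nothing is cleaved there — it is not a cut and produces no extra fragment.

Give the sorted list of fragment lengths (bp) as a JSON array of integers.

[1,1,2,2,3,4,5,6,6,6,7,7,7,7,7,9,9,10,11,12,13,14]

Site scan:
  IvoX (AAAA, off=4): starts [36, 61, 62, 63, 78, 85] → cuts [40, 65, 66, 67, 82, 89]
  LmaIX (GGGCT, off=1): starts [27, 42, 48, 55, 90, 128, 134] → cuts [28, 43, 49, 56, 91, 129, 135]
  YnoI (TTATACT, off=2): starts [9, 95, 116] → cuts [11, 97, 118]
  NpsV (ATCA, off=3): starts [1, 18, 66, 103, 110] → cuts [4, 21, 69, 106, 113]

All cut coordinates (distinct, sorted): [4, 11, 21, 28, 40, 43, 49, 56, 65, 66, 67, 69, 82, 89, 91, 97, 106, 113, 118, 129, 135]

Fragments:
  [0,4): 4 bp
  [4,11): 7 bp
  [11,21): 10 bp
  [21,28): 7 bp
  [28,40): 12 bp
  [40,43): 3 bp
  [43,49): 6 bp
  [49,56): 7 bp
  [56,65): 9 bp
  [65,66): 1 bp
  [66,67): 1 bp
  [67,69): 2 bp
  [69,82): 13 bp
  [82,89): 7 bp
  [89,91): 2 bp
  [91,97): 6 bp
  [97,106): 9 bp
  [106,113): 7 bp
  [113,118): 5 bp
  [118,129): 11 bp
  [129,135): 6 bp
  [135,149): 14 bp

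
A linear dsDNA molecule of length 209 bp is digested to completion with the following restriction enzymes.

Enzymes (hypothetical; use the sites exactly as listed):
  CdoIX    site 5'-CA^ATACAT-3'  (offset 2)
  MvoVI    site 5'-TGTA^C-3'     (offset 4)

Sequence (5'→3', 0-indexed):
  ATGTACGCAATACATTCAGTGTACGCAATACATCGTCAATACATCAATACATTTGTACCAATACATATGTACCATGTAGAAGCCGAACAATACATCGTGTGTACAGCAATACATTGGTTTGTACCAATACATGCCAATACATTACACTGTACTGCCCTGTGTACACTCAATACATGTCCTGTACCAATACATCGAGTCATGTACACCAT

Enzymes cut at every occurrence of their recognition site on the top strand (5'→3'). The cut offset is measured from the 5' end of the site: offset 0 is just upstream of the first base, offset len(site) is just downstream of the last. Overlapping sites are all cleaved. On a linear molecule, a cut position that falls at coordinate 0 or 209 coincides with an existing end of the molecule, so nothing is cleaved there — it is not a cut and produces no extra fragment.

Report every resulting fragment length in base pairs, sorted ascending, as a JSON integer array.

Scan for sites:
  CdoIX CAATACAT/2: at [7, 25, 36, 44, 58, 87, 106, 124, 134, 167, 184] ⇒ [9, 27, 38, 46, 60, 89, 108, 126, 136, 169, 186]
  MvoVI TGTAC/4: at [1, 19, 53, 67, 99, 119, 147, 159, 179, 199] ⇒ [5, 23, 57, 71, 103, 123, 151, 163, 183, 203]

All cut coordinates (distinct, sorted): [5, 9, 23, 27, 38, 46, 57, 60, 71, 89, 103, 108, 123, 126, 136, 151, 163, 169, 183, 186, 203]

Fragments:
  [0,5): 5 bp
  [5,9): 4 bp
  [9,23): 14 bp
  [23,27): 4 bp
  [27,38): 11 bp
  [38,46): 8 bp
  [46,57): 11 bp
  [57,60): 3 bp
  [60,71): 11 bp
  [71,89): 18 bp
  [89,103): 14 bp
  [103,108): 5 bp
  [108,123): 15 bp
  [123,126): 3 bp
  [126,136): 10 bp
  [136,151): 15 bp
  [151,163): 12 bp
  [163,169): 6 bp
  [169,183): 14 bp
  [183,186): 3 bp
  [186,203): 17 bp
  [203,209): 6 bp

[3,3,3,4,4,5,5,6,6,8,10,11,11,11,12,14,14,14,15,15,17,18]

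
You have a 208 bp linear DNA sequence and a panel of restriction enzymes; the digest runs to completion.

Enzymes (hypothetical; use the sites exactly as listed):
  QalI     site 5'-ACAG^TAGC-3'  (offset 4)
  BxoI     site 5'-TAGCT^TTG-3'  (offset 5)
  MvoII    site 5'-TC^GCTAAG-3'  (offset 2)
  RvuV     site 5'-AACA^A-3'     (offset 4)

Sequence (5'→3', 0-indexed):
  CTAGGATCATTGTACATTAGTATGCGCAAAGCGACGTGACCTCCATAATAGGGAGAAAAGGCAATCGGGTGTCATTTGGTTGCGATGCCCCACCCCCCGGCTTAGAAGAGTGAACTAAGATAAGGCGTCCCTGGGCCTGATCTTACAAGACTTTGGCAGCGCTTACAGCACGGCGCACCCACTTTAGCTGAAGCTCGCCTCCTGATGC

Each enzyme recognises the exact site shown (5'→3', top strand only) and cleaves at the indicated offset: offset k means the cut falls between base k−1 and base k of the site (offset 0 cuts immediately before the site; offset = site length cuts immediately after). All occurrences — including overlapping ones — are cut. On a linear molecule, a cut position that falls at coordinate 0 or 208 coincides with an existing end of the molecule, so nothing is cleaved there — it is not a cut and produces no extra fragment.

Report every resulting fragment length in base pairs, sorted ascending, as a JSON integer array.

Per-enzyme occurrences:
  QalI (ACAGTAGC, off=4): no sites
  BxoI (TAGCTTTG, off=5): no sites
  MvoII (TCGCTAAG, off=2): no sites
  RvuV (AACAA, off=4): no sites

All cut coordinates (distinct, sorted): ∅

Fragment lengths:
  no cuts → one linear fragment of 208 bp

[208]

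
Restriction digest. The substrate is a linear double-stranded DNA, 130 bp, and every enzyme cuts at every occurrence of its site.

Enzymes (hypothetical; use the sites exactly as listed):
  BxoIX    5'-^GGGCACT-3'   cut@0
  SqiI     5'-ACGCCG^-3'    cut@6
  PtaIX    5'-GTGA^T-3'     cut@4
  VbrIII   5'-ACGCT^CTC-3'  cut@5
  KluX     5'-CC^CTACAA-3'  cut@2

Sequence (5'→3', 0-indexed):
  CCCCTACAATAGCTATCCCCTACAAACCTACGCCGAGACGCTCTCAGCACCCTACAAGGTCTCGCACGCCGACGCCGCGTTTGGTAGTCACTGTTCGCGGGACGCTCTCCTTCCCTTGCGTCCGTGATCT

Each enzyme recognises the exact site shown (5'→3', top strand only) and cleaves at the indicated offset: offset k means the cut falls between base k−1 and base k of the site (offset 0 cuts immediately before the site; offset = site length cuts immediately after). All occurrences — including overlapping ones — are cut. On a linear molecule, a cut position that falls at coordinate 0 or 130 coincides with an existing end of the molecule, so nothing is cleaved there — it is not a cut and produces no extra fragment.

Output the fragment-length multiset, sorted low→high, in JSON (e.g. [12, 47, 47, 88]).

Scan for sites:
  BxoIX (GGGCACT, off=0): no sites
  SqiI ACGCCG/6: at [29, 65, 71] ⇒ [35, 71, 77]
  PtaIX GTGAT/4: at [123] ⇒ [127]
  VbrIII ACGCTCTC/5: at [37, 101] ⇒ [42, 106]
  KluX CCCTACAA/2: at [1, 17, 49] ⇒ [3, 19, 51]

Pooled cuts: [3, 19, 35, 42, 51, 71, 77, 106, 127]

Fragment lengths:
  [0,3): 3 bp
  [3,19): 16 bp
  [19,35): 16 bp
  [35,42): 7 bp
  [42,51): 9 bp
  [51,71): 20 bp
  [71,77): 6 bp
  [77,106): 29 bp
  [106,127): 21 bp
  [127,130): 3 bp

[3,3,6,7,9,16,16,20,21,29]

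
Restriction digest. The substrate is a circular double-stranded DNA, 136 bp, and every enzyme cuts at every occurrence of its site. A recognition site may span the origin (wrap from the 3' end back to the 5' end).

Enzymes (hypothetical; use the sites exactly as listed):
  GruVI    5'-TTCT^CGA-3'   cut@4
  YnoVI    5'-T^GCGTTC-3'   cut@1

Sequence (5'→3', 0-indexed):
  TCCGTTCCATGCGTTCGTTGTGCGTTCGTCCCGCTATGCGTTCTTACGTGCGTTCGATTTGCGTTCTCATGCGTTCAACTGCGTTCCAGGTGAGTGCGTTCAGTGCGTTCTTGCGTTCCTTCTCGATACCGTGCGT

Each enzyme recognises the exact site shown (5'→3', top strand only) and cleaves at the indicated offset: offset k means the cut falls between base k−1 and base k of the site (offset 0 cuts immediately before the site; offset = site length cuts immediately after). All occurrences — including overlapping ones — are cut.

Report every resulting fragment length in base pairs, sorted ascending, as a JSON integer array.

[8,9,9,10,10,11,11,11,12,14,15,16]

Site scan:
  GruVI (TTCTCGA, off=4): starts [119] → cuts [123]
  YnoVI (TGCGTTC, off=1): starts [9, 20, 36, 48, 59, 69, 79, 94, 103, 111, 131] → cuts [10, 21, 37, 49, 60, 70, 80, 95, 104, 112, 132]

All cut coordinates (distinct, sorted): [10, 21, 37, 49, 60, 70, 80, 95, 104, 112, 123, 132]

Fragments:
  10→21: 11 bp
  21→37: 16 bp
  37→49: 12 bp
  49→60: 11 bp
  60→70: 10 bp
  70→80: 10 bp
  80→95: 15 bp
  95→104: 9 bp
  104→112: 8 bp
  112→123: 11 bp
  123→132: 9 bp
  132→10 (wrap): 136-132+10 = 14 bp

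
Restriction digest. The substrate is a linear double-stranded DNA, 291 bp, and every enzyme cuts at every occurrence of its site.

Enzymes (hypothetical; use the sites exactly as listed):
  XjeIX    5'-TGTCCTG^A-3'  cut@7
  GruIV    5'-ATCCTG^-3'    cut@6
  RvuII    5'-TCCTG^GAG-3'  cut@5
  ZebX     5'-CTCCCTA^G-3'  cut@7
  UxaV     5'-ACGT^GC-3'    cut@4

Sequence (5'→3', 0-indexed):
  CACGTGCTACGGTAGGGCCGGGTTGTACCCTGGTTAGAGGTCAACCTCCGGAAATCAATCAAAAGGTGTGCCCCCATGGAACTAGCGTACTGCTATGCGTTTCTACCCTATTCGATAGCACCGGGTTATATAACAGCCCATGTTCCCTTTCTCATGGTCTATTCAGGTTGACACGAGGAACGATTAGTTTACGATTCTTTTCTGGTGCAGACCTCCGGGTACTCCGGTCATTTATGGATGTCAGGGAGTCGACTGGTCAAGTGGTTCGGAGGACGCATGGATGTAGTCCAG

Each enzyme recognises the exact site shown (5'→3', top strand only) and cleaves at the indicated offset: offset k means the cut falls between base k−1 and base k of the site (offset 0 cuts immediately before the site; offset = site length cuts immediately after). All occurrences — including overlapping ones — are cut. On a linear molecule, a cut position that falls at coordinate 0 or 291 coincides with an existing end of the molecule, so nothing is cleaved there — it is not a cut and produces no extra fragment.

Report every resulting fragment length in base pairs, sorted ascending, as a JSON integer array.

[5,286]

Per-enzyme occurrences:
  XjeIX (TGTCCTGA, off=7): no sites
  GruIV (ATCCTG, off=6): no sites
  RvuII (TCCTGGAG, off=5): no sites
  ZebX (CTCCCTAG, off=7): no sites
  UxaV (ACGTGC, off=4): starts [1] → cuts [5]

Pooled cuts: [5]

Fragments:
  [0,5): 5 bp
  [5,291): 286 bp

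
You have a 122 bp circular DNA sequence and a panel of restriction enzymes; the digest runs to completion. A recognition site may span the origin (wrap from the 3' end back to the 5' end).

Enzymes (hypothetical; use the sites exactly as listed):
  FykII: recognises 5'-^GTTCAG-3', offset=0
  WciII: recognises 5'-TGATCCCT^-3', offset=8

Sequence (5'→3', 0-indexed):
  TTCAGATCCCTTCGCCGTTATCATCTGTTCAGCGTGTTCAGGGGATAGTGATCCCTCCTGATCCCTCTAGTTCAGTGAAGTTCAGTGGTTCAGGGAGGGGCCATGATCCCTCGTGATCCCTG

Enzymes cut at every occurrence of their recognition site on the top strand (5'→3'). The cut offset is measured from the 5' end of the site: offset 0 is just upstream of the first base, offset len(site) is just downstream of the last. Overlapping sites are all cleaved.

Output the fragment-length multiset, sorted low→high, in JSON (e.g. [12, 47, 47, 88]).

[3,8,9,10,10,10,21,24,27]

Site scan:
  FykII GTTCAG/0: at [26, 35, 69, 79, 87, 121] ⇒ [26, 35, 69, 79, 87, 121]
  WciII TGATCCCT/8: at [48, 58, 103, 113] ⇒ [56, 66, 111, 121]

All cut coordinates (distinct, sorted): [26, 35, 56, 66, 69, 79, 87, 111, 121]

Fragments:
  26→35: 9 bp
  35→56: 21 bp
  56→66: 10 bp
  66→69: 3 bp
  69→79: 10 bp
  79→87: 8 bp
  87→111: 24 bp
  111→121: 10 bp
  121→26 (wrap): 122-121+26 = 27 bp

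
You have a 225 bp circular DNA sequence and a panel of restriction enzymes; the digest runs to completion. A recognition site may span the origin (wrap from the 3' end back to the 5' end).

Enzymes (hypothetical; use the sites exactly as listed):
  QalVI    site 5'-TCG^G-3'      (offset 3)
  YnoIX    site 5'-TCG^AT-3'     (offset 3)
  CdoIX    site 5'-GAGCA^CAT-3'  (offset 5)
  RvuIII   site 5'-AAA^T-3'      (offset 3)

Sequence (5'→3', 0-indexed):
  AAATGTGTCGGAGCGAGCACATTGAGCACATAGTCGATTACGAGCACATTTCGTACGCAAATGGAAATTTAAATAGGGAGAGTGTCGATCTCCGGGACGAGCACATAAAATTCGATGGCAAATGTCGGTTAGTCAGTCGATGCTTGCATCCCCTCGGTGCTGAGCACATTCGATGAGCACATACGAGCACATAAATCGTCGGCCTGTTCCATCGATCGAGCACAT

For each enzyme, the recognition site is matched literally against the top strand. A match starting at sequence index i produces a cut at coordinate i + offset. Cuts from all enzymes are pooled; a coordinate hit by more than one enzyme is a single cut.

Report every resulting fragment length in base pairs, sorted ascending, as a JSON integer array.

Per-enzyme occurrences:
  QalVI TCGG/3: at [7, 124, 153, 198] ⇒ [10, 127, 156, 201]
  YnoIX TCGAT/3: at [33, 84, 111, 136, 169, 211] ⇒ [36, 87, 114, 139, 172, 214]
  CdoIX GAGCACAT/5: at [14, 23, 41, 98, 161, 174, 184, 217] ⇒ [19, 28, 46, 103, 166, 179, 189, 222]
  RvuIII AAAT/3: at [0, 58, 64, 70, 107, 119, 192] ⇒ [3, 61, 67, 73, 110, 122, 195]

Pooled cuts: [3, 10, 19, 28, 36, 46, 61, 67, 73, 87, 103, 110, 114, 122, 127, 139, 156, 166, 172, 179, 189, 195, 201, 214, 222]

Fragment lengths:
  3→10: 7 bp
  10→19: 9 bp
  19→28: 9 bp
  28→36: 8 bp
  36→46: 10 bp
  46→61: 15 bp
  61→67: 6 bp
  67→73: 6 bp
  73→87: 14 bp
  87→103: 16 bp
  103→110: 7 bp
  110→114: 4 bp
  114→122: 8 bp
  122→127: 5 bp
  127→139: 12 bp
  139→156: 17 bp
  156→166: 10 bp
  166→172: 6 bp
  172→179: 7 bp
  179→189: 10 bp
  189→195: 6 bp
  195→201: 6 bp
  201→214: 13 bp
  214→222: 8 bp
  222→3 (wrap): 225-222+3 = 6 bp

[4,5,6,6,6,6,6,6,7,7,7,8,8,8,9,9,10,10,10,12,13,14,15,16,17]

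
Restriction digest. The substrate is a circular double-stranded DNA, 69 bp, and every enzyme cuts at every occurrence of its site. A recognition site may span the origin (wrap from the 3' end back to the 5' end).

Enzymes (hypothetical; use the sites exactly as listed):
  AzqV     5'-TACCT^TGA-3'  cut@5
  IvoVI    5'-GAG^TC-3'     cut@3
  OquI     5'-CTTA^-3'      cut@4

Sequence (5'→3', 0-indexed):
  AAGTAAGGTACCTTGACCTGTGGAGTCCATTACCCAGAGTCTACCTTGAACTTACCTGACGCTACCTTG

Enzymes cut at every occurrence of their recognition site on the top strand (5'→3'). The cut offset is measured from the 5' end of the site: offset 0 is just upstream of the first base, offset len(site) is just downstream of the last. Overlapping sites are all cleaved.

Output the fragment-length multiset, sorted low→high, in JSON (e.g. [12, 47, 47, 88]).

[7,8,12,13,14,15]

Per-enzyme occurrences:
  AzqV (TACCTTGA, off=5): starts [8, 41, 62] → cuts [13, 46, 67]
  IvoVI (GAGTC, off=3): starts [22, 36] → cuts [25, 39]
  OquI (CTTA, off=4): starts [50] → cuts [54]

All cut coordinates (distinct, sorted): [13, 25, 39, 46, 54, 67]

Fragments:
  13→25: 12 bp
  25→39: 14 bp
  39→46: 7 bp
  46→54: 8 bp
  54→67: 13 bp
  67→13 (wrap): 69-67+13 = 15 bp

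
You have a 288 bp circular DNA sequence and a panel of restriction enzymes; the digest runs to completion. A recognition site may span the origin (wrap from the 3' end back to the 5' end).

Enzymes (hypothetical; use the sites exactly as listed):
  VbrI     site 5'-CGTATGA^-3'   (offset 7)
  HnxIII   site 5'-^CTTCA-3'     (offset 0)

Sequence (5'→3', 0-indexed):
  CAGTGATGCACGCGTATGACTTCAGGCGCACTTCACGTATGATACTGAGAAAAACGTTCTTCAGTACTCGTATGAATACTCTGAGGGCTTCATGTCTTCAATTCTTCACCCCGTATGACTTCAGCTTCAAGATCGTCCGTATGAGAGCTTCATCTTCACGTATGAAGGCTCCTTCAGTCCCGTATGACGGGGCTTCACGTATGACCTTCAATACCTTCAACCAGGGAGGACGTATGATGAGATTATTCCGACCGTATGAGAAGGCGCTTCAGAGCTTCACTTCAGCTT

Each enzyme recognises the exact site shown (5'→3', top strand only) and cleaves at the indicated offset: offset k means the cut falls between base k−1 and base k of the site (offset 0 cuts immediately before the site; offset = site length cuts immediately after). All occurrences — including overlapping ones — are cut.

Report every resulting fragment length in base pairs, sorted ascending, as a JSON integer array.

Site scan:
  VbrI CGTATGA/7: at [12, 35, 68, 111, 137, 158, 180, 197, 230, 252] ⇒ [19, 42, 75, 118, 144, 165, 187, 204, 237, 259]
  HnxIII CTTCA/0: at [19, 30, 58, 87, 95, 103, 118, 124, 147, 153, 171, 192, 205, 214, 266, 274, 279, 285] ⇒ [19, 30, 58, 87, 95, 103, 118, 124, 147, 153, 171, 192, 205, 214, 266, 274, 279, 285]

All cut coordinates (distinct, sorted): [19, 30, 42, 58, 75, 87, 95, 103, 118, 124, 144, 147, 153, 165, 171, 187, 192, 204, 205, 214, 237, 259, 266, 274, 279, 285]

Fragment lengths:
  19→30: 11 bp
  30→42: 12 bp
  42→58: 16 bp
  58→75: 17 bp
  75→87: 12 bp
  87→95: 8 bp
  95→103: 8 bp
  103→118: 15 bp
  118→124: 6 bp
  124→144: 20 bp
  144→147: 3 bp
  147→153: 6 bp
  153→165: 12 bp
  165→171: 6 bp
  171→187: 16 bp
  187→192: 5 bp
  192→204: 12 bp
  204→205: 1 bp
  205→214: 9 bp
  214→237: 23 bp
  237→259: 22 bp
  259→266: 7 bp
  266→274: 8 bp
  274→279: 5 bp
  279→285: 6 bp
  285→19 (wrap): 288-285+19 = 22 bp

[1,3,5,5,6,6,6,6,7,8,8,8,9,11,12,12,12,12,15,16,16,17,20,22,22,23]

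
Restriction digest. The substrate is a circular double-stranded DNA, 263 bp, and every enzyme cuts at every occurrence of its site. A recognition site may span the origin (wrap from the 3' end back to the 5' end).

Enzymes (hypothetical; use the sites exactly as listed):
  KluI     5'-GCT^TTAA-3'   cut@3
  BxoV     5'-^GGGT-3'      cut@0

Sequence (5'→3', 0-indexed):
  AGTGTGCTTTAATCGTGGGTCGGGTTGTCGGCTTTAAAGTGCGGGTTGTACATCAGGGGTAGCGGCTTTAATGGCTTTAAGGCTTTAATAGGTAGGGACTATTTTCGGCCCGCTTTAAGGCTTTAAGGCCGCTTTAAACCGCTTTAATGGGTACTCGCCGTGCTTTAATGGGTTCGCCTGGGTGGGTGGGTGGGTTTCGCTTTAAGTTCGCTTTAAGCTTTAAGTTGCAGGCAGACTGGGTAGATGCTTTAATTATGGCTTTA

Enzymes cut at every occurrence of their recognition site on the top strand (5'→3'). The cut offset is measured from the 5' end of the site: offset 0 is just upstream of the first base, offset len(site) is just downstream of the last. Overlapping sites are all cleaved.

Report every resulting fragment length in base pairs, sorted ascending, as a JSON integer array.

[4,4,4,5,5,5,7,8,8,8,9,9,10,10,10,11,11,11,11,11,12,12,14,16,18,30]

Scan for sites:
  KluI GCTTTAA/3: at [5, 30, 64, 73, 81, 111, 119, 130, 140, 161, 198, 209, 216, 245, 257] ⇒ [8, 33, 67, 76, 84, 114, 122, 133, 143, 164, 201, 212, 219, 248, 260]
  BxoV GGGT/0: at [16, 21, 42, 56, 148, 169, 179, 183, 187, 191, 237] ⇒ [16, 21, 42, 56, 148, 169, 179, 183, 187, 191, 237]

All cut coordinates (distinct, sorted): [8, 16, 21, 33, 42, 56, 67, 76, 84, 114, 122, 133, 143, 148, 164, 169, 179, 183, 187, 191, 201, 212, 219, 237, 248, 260]

Fragment lengths:
  8→16: 8 bp
  16→21: 5 bp
  21→33: 12 bp
  33→42: 9 bp
  42→56: 14 bp
  56→67: 11 bp
  67→76: 9 bp
  76→84: 8 bp
  84→114: 30 bp
  114→122: 8 bp
  122→133: 11 bp
  133→143: 10 bp
  143→148: 5 bp
  148→164: 16 bp
  164→169: 5 bp
  169→179: 10 bp
  179→183: 4 bp
  183→187: 4 bp
  187→191: 4 bp
  191→201: 10 bp
  201→212: 11 bp
  212→219: 7 bp
  219→237: 18 bp
  237→248: 11 bp
  248→260: 12 bp
  260→8 (wrap): 263-260+8 = 11 bp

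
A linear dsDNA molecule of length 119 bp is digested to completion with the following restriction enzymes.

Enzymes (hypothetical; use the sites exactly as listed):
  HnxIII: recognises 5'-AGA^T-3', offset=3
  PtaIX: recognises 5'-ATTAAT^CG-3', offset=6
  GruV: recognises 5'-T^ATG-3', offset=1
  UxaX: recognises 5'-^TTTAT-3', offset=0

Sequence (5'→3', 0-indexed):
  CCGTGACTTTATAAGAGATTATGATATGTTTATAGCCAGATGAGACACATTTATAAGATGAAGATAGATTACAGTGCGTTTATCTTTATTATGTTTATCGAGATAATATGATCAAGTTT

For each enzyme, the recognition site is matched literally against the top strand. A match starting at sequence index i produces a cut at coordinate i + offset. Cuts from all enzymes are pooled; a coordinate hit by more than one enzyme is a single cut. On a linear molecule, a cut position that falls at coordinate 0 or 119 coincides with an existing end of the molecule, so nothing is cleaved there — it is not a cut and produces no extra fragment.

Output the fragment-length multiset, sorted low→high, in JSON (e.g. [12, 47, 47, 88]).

[2,3,3,4,4,5,6,6,6,7,9,9,10,10,11,12,12]

Scan for sites:
  HnxIII AGAT/3: at [15, 37, 55, 61, 65, 100] ⇒ [18, 40, 58, 64, 68, 103]
  PtaIX (ATTAATCG, off=6): no sites
  GruV TATG/1: at [19, 24, 89, 106] ⇒ [20, 25, 90, 107]
  UxaX TTTAT/0: at [7, 28, 49, 78, 84, 93] ⇒ [7, 28, 49, 78, 84, 93]

Pooled cuts: [7, 18, 20, 25, 28, 40, 49, 58, 64, 68, 78, 84, 90, 93, 103, 107]

Fragment lengths:
  [0,7): 7 bp
  [7,18): 11 bp
  [18,20): 2 bp
  [20,25): 5 bp
  [25,28): 3 bp
  [28,40): 12 bp
  [40,49): 9 bp
  [49,58): 9 bp
  [58,64): 6 bp
  [64,68): 4 bp
  [68,78): 10 bp
  [78,84): 6 bp
  [84,90): 6 bp
  [90,93): 3 bp
  [93,103): 10 bp
  [103,107): 4 bp
  [107,119): 12 bp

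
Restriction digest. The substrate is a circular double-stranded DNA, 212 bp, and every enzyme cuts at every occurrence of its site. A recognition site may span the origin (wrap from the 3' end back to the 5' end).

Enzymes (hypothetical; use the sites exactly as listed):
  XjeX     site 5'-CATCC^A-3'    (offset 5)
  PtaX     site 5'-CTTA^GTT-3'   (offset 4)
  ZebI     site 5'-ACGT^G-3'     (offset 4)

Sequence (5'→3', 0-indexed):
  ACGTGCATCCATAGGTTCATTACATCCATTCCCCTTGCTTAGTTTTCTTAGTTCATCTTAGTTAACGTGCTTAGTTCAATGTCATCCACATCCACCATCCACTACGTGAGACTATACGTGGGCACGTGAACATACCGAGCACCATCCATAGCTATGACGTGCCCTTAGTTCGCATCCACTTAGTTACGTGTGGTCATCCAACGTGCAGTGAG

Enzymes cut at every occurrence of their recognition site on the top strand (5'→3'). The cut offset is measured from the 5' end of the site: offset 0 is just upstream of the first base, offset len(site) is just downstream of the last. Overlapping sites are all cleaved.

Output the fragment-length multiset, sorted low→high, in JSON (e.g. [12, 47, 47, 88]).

Site scan:
  XjeX (CATCCA, off=5): starts [5, 22, 82, 88, 95, 142, 172, 194] → cuts [10, 27, 87, 93, 100, 147, 177, 199]
  PtaX (CTTAGTT, off=4): starts [37, 46, 56, 69, 163, 178] → cuts [41, 50, 60, 73, 167, 182]
  ZebI (ACGTG, off=4): starts [0, 64, 103, 115, 123, 156, 185, 200] → cuts [4, 68, 107, 119, 127, 160, 189, 204]

Pooled cuts: [4, 10, 27, 41, 50, 60, 68, 73, 87, 93, 100, 107, 119, 127, 147, 160, 167, 177, 182, 189, 199, 204]

Fragment lengths:
  4→10: 6 bp
  10→27: 17 bp
  27→41: 14 bp
  41→50: 9 bp
  50→60: 10 bp
  60→68: 8 bp
  68→73: 5 bp
  73→87: 14 bp
  87→93: 6 bp
  93→100: 7 bp
  100→107: 7 bp
  107→119: 12 bp
  119→127: 8 bp
  127→147: 20 bp
  147→160: 13 bp
  160→167: 7 bp
  167→177: 10 bp
  177→182: 5 bp
  182→189: 7 bp
  189→199: 10 bp
  199→204: 5 bp
  204→4 (wrap): 212-204+4 = 12 bp

[5,5,5,6,6,7,7,7,7,8,8,9,10,10,10,12,12,13,14,14,17,20]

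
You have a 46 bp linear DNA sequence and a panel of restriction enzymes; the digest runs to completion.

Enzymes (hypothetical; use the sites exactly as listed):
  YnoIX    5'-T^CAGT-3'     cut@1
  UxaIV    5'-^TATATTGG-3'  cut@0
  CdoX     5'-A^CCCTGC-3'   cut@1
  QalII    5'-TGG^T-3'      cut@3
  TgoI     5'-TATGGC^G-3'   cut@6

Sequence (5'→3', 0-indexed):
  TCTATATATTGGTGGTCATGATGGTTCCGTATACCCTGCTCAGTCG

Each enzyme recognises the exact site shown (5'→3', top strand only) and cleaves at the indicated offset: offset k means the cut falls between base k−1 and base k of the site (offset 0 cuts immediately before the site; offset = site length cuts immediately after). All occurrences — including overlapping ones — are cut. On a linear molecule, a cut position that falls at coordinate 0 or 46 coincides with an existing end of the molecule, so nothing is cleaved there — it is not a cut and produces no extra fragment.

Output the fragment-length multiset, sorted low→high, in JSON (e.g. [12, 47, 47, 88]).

Scan for sites:
  YnoIX TCAGT/1: at [39] ⇒ [40]
  UxaIV TATATTGG/0: at [4] ⇒ [4]
  CdoX ACCCTGC/1: at [32] ⇒ [33]
  QalII TGGT/3: at [9, 12, 21] ⇒ [12, 15, 24]
  TgoI (TATGGCG, off=6): no sites

Pooled cuts: [4, 12, 15, 24, 33, 40]

Fragments:
  [0,4): 4 bp
  [4,12): 8 bp
  [12,15): 3 bp
  [15,24): 9 bp
  [24,33): 9 bp
  [33,40): 7 bp
  [40,46): 6 bp

[3,4,6,7,8,9,9]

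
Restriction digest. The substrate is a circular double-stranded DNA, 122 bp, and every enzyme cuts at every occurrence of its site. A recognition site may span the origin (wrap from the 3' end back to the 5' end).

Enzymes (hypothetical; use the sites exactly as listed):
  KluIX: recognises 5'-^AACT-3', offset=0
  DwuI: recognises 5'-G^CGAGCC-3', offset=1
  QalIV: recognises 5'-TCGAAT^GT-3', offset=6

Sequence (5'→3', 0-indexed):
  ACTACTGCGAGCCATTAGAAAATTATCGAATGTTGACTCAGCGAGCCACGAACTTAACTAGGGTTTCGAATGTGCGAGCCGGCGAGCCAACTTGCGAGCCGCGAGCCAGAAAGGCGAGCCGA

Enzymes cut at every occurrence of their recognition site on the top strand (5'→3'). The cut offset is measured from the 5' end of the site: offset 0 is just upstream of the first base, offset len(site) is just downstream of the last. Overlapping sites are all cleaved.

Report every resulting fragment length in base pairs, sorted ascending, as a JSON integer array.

[3,5,6,6,7,7,8,8,9,10,13,16,24]

Per-enzyme occurrences:
  KluIX (AACT, off=0): starts [50, 55, 88, 121] → cuts [50, 55, 88, 121]
  DwuI (GCGAGCC, off=1): starts [6, 40, 73, 81, 93, 100, 113] → cuts [7, 41, 74, 82, 94, 101, 114]
  QalIV (TCGAATGT, off=6): starts [25, 65] → cuts [31, 71]

Pooled cuts: [7, 31, 41, 50, 55, 71, 74, 82, 88, 94, 101, 114, 121]

Fragments:
  7→31: 24 bp
  31→41: 10 bp
  41→50: 9 bp
  50→55: 5 bp
  55→71: 16 bp
  71→74: 3 bp
  74→82: 8 bp
  82→88: 6 bp
  88→94: 6 bp
  94→101: 7 bp
  101→114: 13 bp
  114→121: 7 bp
  121→7 (wrap): 122-121+7 = 8 bp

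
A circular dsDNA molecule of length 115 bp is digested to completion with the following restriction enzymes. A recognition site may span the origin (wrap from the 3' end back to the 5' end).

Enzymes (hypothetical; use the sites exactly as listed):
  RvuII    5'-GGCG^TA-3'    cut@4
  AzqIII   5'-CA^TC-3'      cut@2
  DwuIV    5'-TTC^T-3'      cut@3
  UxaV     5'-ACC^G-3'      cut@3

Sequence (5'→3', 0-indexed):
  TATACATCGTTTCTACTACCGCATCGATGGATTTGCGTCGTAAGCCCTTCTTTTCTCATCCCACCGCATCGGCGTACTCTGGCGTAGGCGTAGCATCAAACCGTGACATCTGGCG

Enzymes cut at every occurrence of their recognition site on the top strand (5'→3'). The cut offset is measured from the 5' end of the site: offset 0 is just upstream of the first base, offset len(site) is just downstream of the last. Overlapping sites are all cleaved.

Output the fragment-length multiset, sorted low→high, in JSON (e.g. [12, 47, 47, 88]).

Per-enzyme occurrences:
  RvuII GGCGTA/4: at [70, 80, 86, 111] ⇒ [0, 74, 84, 90]
  AzqIII CATC/2: at [4, 21, 56, 66, 93, 106] ⇒ [6, 23, 58, 68, 95, 108]
  DwuIV TTCT/3: at [10, 47, 52] ⇒ [13, 50, 55]
  UxaV ACCG/3: at [17, 62, 99] ⇒ [20, 65, 102]

All cut coordinates (distinct, sorted): [0, 6, 13, 20, 23, 50, 55, 58, 65, 68, 74, 84, 90, 95, 102, 108]

Fragment lengths:
  0→6: 6 bp
  6→13: 7 bp
  13→20: 7 bp
  20→23: 3 bp
  23→50: 27 bp
  50→55: 5 bp
  55→58: 3 bp
  58→65: 7 bp
  65→68: 3 bp
  68→74: 6 bp
  74→84: 10 bp
  84→90: 6 bp
  90→95: 5 bp
  95→102: 7 bp
  102→108: 6 bp
  108→0 (wrap): 115-108+0 = 7 bp

[3,3,3,5,5,6,6,6,6,7,7,7,7,7,10,27]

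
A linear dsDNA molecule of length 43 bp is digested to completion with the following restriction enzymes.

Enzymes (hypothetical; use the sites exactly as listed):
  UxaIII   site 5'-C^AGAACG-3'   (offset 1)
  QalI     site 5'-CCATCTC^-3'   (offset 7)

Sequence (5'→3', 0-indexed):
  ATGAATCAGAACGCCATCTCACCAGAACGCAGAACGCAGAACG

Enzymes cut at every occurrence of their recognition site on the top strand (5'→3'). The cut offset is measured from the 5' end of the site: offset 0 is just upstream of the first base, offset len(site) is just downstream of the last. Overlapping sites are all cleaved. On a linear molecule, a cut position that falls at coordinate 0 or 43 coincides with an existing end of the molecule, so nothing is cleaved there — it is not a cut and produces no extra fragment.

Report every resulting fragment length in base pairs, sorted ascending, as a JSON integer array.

Scan for sites:
  UxaIII (CAGAACG, off=1): starts [6, 22, 29, 36] → cuts [7, 23, 30, 37]
  QalI (CCATCTC, off=7): starts [13] → cuts [20]

All cut coordinates (distinct, sorted): [7, 20, 23, 30, 37]

Fragment lengths:
  [0,7): 7 bp
  [7,20): 13 bp
  [20,23): 3 bp
  [23,30): 7 bp
  [30,37): 7 bp
  [37,43): 6 bp

[3,6,7,7,7,13]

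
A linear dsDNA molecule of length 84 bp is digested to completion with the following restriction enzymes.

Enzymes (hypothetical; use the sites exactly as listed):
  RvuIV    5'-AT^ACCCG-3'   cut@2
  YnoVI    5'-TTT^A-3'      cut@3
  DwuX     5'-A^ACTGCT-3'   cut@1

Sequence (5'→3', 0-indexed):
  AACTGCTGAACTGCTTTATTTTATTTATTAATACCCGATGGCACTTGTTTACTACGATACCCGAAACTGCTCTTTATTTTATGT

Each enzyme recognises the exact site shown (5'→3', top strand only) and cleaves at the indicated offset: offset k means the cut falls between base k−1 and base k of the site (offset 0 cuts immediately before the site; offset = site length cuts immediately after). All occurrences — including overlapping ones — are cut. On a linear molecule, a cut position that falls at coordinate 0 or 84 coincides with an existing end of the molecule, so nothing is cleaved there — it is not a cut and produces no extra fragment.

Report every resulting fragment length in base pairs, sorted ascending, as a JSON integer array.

Per-enzyme occurrences:
  RvuIV ATACCCG/2: at [30, 56] ⇒ [32, 58]
  YnoVI TTTA/3: at [14, 19, 23, 47, 72, 77] ⇒ [17, 22, 26, 50, 75, 80]
  DwuX AACTGCT/1: at [0, 8, 64] ⇒ [1, 9, 65]

Pooled cuts: [1, 9, 17, 22, 26, 32, 50, 58, 65, 75, 80]

Fragment lengths:
  [0,1): 1 bp
  [1,9): 8 bp
  [9,17): 8 bp
  [17,22): 5 bp
  [22,26): 4 bp
  [26,32): 6 bp
  [32,50): 18 bp
  [50,58): 8 bp
  [58,65): 7 bp
  [65,75): 10 bp
  [75,80): 5 bp
  [80,84): 4 bp

[1,4,4,5,5,6,7,8,8,8,10,18]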